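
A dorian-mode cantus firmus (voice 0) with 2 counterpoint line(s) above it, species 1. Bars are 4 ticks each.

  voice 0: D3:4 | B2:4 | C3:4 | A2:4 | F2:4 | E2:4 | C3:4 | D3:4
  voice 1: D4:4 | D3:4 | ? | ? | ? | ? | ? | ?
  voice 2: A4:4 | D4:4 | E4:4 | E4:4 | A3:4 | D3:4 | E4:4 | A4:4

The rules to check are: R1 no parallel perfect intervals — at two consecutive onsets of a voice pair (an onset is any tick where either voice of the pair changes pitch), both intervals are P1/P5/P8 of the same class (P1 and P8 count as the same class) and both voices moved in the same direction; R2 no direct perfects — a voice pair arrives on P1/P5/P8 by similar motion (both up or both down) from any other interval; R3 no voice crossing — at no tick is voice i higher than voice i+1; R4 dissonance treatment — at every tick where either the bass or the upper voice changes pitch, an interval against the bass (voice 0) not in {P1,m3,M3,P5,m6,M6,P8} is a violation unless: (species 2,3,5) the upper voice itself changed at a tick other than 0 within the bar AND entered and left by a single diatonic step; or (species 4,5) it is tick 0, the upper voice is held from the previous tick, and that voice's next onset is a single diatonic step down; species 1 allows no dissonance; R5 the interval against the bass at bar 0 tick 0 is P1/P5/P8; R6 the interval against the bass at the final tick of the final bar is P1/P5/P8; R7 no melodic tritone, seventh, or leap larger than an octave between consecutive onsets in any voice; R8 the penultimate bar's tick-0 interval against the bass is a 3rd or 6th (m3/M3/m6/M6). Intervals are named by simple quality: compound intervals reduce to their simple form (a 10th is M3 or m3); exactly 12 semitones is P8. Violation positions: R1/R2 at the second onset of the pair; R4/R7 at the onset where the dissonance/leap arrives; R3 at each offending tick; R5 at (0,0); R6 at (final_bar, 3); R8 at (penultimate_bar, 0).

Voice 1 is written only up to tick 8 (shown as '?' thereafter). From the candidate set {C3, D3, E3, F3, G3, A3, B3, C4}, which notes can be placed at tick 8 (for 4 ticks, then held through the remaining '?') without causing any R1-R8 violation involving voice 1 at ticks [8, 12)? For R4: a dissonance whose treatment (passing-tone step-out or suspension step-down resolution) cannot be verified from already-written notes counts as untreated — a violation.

C3: legal
D3: violates R4
E3: violates R1
F3: violates R4
G3: violates R2
A3: violates R2
B3: violates R4
C4: violates R2,R7

{C3}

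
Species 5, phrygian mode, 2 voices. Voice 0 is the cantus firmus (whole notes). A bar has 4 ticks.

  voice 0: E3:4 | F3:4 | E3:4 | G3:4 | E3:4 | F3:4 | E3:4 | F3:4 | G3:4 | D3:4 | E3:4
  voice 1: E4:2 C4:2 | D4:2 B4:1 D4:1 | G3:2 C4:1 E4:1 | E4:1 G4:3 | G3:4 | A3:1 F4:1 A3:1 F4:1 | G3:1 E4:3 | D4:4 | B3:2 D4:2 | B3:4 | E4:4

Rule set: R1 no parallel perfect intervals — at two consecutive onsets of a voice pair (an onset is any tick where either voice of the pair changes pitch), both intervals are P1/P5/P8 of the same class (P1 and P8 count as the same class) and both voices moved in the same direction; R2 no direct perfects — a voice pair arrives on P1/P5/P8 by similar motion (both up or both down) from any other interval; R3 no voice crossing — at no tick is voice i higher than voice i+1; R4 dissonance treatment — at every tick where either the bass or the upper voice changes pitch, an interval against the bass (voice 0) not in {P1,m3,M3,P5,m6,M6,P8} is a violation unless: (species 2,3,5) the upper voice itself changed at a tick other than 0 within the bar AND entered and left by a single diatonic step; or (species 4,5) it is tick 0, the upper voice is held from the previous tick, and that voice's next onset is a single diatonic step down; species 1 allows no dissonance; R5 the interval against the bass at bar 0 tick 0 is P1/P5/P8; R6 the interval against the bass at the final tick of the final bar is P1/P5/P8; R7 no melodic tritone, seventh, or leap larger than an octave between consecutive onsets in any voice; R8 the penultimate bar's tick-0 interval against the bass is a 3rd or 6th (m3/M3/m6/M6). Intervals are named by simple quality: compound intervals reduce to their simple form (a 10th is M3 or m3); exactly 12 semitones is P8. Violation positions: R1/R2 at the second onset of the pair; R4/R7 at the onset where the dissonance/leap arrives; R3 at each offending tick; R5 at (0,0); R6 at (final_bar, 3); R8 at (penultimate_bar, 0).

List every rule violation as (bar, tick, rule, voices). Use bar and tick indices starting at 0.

(1, 2, R4, (0, 1))
(6, 0, R7, (1,))
(10, 0, R2, (0, 1))

bar 0: v0=E3 v1=E4 downbeat P8
bar 1: v0=F3 v1=D4 downbeat M6
bar 2: v0=E3 v1=G3 downbeat m3
bar 3: v0=G3 v1=E4 downbeat M6
bar 4: v0=E3 v1=G3 downbeat m3
bar 5: v0=F3 v1=A3 downbeat M3
bar 6: v0=E3 v1=G3 downbeat m3
bar 7: v0=F3 v1=D4 downbeat M6
bar 8: v0=G3 v1=B3 downbeat M3
bar 9: v0=D3 v1=B3 downbeat M6
bar 10: v0=E3 v1=E4 downbeat P8
  -> R4 @ bar 1 tick 2 v(0, 1): F3/B4 TT untreated
  -> R7 @ bar 6 tick 0 v(1,): F4->G3 leap 10st
  -> R2 @ bar 10 tick 0 v(0, 1): D3/B3 M6 -> E3/E4 P8 similar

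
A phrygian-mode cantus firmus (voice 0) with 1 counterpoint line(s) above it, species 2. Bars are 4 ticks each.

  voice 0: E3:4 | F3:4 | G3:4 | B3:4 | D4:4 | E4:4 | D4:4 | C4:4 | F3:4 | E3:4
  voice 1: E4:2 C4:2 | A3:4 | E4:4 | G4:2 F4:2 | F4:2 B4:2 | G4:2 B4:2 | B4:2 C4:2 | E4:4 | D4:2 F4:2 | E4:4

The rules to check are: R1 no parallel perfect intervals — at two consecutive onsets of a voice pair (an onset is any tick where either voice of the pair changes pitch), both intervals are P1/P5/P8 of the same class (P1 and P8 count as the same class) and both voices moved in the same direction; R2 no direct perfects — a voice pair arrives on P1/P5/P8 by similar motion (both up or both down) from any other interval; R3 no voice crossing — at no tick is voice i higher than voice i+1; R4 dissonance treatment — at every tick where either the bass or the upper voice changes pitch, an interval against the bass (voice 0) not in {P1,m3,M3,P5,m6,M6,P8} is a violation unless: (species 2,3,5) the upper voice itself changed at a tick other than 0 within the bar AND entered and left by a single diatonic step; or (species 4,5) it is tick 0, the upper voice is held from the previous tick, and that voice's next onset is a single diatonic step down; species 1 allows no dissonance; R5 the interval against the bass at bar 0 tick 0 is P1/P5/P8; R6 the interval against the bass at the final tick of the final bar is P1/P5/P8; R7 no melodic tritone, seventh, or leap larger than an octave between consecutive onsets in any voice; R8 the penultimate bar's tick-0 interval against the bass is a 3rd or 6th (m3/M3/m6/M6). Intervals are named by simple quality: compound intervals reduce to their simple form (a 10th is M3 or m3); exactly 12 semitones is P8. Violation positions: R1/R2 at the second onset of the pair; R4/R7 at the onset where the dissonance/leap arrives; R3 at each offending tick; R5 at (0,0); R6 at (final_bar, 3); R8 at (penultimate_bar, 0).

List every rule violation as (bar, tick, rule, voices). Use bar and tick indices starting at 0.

(3, 2, R4, (0, 1))
(4, 2, R7, (1,))
(6, 2, R3, (0, 1))
(6, 2, R4, (0, 1))
(6, 2, R7, (1,))
(6, 3, R3, (0, 1))
(9, 0, R1, (0, 1))

bar 0: v0=E3 v1=E4 downbeat P8
bar 1: v0=F3 v1=A3 downbeat M3
bar 2: v0=G3 v1=E4 downbeat M6
bar 3: v0=B3 v1=G4 downbeat m6
bar 4: v0=D4 v1=F4 downbeat m3
bar 5: v0=E4 v1=G4 downbeat m3
bar 6: v0=D4 v1=B4 downbeat M6
bar 7: v0=C4 v1=E4 downbeat M3
bar 8: v0=F3 v1=D4 downbeat M6
bar 9: v0=E3 v1=E4 downbeat P8
  -> R4 @ bar 3 tick 2 v(0, 1): B3/F4 TT untreated
  -> R7 @ bar 4 tick 2 v(1,): F4->B4 leap 6st
  -> R3 @ bar 6 tick 2 v(0, 1): D4 above C4
  -> R4 @ bar 6 tick 2 v(0, 1): D4/C4 M2 untreated
  -> R7 @ bar 6 tick 2 v(1,): B4->C4 leap 11st
  -> R3 @ bar 6 tick 3 v(0, 1): D4 above C4
  -> R1 @ bar 9 tick 0 v(0, 1): F3/F4 P8 -> E3/E4 P8 similar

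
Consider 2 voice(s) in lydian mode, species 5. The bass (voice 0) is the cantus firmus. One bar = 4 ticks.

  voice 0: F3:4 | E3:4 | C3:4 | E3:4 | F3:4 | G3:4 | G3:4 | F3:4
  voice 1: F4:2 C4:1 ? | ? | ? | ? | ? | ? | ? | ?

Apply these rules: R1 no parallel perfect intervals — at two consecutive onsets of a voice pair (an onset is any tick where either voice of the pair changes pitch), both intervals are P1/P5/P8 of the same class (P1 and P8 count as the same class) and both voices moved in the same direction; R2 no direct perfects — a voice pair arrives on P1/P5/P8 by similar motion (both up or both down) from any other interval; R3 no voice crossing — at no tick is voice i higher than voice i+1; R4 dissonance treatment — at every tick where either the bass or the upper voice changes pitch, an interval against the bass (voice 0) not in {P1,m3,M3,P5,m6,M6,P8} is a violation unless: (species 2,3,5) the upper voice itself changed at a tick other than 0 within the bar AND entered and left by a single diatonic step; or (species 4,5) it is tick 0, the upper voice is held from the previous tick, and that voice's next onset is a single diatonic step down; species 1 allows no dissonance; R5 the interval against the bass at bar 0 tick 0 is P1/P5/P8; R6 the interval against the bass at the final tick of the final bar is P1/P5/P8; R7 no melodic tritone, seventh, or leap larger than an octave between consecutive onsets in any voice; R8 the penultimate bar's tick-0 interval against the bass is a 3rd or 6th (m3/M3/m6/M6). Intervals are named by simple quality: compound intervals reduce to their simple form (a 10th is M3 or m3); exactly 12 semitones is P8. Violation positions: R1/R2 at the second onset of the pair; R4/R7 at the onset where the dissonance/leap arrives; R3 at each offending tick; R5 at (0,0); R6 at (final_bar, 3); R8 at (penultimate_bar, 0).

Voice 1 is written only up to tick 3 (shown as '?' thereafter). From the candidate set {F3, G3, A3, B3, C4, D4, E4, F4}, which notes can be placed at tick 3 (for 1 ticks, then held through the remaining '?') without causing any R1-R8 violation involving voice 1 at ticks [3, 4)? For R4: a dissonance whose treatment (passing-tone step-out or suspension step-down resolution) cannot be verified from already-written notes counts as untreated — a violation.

F3: legal
G3: violates R4
A3: legal
B3: violates R4
C4: legal
D4: legal
E4: violates R4
F4: legal

{A3, C4, D4, F3, F4}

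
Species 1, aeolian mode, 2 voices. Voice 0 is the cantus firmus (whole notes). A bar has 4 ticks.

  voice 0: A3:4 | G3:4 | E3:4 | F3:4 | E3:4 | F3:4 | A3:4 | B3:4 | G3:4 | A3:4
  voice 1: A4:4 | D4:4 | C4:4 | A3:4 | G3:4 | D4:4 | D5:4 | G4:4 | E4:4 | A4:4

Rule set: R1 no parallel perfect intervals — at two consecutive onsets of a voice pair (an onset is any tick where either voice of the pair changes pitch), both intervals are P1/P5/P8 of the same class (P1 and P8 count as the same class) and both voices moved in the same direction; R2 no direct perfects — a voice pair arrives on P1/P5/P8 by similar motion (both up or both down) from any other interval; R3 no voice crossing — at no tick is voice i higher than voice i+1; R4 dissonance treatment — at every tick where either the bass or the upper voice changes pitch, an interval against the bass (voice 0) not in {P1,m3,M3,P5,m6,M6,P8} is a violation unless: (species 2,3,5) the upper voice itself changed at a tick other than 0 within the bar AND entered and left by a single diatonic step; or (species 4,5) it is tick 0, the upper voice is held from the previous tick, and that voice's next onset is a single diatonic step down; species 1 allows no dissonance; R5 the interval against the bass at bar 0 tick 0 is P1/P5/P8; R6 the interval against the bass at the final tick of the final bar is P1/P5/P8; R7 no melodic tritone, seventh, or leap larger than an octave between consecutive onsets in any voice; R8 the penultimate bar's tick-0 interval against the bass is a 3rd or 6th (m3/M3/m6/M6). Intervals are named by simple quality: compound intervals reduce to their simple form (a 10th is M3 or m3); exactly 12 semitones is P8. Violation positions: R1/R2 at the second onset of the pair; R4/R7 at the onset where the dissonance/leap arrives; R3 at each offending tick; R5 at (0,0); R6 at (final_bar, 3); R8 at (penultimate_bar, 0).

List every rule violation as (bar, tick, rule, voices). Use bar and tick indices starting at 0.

(1, 0, R2, (0, 1))
(6, 0, R4, (0, 1))
(9, 0, R2, (0, 1))

bar 0: v0=A3 v1=A4 downbeat P8
bar 1: v0=G3 v1=D4 downbeat P5
bar 2: v0=E3 v1=C4 downbeat m6
bar 3: v0=F3 v1=A3 downbeat M3
bar 4: v0=E3 v1=G3 downbeat m3
bar 5: v0=F3 v1=D4 downbeat M6
bar 6: v0=A3 v1=D5 downbeat P4
bar 7: v0=B3 v1=G4 downbeat m6
bar 8: v0=G3 v1=E4 downbeat M6
bar 9: v0=A3 v1=A4 downbeat P8
  -> R2 @ bar 1 tick 0 v(0, 1): A3/A4 P8 -> G3/D4 P5 similar
  -> R4 @ bar 6 tick 0 v(0, 1): A3/D5 P4 untreated
  -> R2 @ bar 9 tick 0 v(0, 1): G3/E4 M6 -> A3/A4 P8 similar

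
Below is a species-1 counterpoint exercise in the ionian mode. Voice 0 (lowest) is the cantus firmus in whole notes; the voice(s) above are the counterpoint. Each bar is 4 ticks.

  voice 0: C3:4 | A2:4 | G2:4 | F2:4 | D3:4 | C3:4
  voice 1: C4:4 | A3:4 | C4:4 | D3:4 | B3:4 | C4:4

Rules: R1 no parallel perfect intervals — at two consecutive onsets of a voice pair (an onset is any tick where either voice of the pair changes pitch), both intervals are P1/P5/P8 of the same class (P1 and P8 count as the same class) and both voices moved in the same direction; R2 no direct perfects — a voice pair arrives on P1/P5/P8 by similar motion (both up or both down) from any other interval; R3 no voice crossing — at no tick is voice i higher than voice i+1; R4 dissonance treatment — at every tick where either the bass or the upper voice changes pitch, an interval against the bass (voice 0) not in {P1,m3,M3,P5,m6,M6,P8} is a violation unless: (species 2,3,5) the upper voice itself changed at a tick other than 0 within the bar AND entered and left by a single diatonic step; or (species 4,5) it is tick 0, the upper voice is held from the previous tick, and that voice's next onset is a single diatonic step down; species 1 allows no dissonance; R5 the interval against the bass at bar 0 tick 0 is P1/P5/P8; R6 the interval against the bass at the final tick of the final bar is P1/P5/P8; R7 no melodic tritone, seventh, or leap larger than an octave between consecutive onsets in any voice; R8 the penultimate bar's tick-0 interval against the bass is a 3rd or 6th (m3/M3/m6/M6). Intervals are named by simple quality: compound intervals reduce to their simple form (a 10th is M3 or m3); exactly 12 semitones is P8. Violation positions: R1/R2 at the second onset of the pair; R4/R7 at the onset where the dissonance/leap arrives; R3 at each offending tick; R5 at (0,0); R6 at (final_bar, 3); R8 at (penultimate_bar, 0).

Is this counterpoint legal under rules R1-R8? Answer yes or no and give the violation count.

No (3 violations)

bar 0: v0=C3 v1=C4 (P8)
bar 1: v0=A2 v1=A3 (P8)
bar 2: v0=G2 v1=C4 (P4)
bar 3: v0=F2 v1=D3 (M6)
bar 4: v0=D3 v1=B3 (M6)
bar 5: v0=C3 v1=C4 (P8)
  R1 @ bar1.0: C3/C4 P8 -> A2/A3 P8 similar
  R4 @ bar2.0: G2/C4 P4 untreated
  R7 @ bar3.0: C4->D3 leap 10st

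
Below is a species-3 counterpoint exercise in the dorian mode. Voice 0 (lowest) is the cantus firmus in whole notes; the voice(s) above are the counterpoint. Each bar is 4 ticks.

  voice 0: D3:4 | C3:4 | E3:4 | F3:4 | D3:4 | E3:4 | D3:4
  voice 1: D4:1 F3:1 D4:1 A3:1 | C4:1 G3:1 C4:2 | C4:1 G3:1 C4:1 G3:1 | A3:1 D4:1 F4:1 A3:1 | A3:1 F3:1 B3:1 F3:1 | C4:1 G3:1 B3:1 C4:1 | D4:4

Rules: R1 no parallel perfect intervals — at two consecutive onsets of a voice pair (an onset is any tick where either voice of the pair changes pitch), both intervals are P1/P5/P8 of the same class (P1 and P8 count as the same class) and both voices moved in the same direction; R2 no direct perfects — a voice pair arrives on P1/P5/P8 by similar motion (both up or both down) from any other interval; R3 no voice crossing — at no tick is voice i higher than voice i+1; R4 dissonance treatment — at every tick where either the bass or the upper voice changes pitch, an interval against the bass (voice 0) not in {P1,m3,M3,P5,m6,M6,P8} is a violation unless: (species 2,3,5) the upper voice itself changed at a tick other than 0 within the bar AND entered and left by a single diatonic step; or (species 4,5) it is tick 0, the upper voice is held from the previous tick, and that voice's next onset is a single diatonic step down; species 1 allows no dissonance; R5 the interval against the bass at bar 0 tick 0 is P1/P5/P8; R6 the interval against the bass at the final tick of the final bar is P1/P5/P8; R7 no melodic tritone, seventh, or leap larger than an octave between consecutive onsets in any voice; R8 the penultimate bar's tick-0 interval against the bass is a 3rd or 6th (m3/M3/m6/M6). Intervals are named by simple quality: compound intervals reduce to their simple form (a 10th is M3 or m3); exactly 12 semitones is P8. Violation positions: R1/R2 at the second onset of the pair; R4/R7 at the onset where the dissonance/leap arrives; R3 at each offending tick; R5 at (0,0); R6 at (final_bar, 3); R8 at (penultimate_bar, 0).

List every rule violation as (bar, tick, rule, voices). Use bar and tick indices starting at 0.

(4, 2, R7, (1,))
(4, 3, R7, (1,))

bar 0: v0=D3 v1=D4 downbeat P8
bar 1: v0=C3 v1=C4 downbeat P8
bar 2: v0=E3 v1=C4 downbeat m6
bar 3: v0=F3 v1=A3 downbeat M3
bar 4: v0=D3 v1=A3 downbeat P5
bar 5: v0=E3 v1=C4 downbeat m6
bar 6: v0=D3 v1=D4 downbeat P8
  -> R7 @ bar 4 tick 2 v(1,): F3->B3 leap 6st
  -> R7 @ bar 4 tick 3 v(1,): B3->F3 leap 6st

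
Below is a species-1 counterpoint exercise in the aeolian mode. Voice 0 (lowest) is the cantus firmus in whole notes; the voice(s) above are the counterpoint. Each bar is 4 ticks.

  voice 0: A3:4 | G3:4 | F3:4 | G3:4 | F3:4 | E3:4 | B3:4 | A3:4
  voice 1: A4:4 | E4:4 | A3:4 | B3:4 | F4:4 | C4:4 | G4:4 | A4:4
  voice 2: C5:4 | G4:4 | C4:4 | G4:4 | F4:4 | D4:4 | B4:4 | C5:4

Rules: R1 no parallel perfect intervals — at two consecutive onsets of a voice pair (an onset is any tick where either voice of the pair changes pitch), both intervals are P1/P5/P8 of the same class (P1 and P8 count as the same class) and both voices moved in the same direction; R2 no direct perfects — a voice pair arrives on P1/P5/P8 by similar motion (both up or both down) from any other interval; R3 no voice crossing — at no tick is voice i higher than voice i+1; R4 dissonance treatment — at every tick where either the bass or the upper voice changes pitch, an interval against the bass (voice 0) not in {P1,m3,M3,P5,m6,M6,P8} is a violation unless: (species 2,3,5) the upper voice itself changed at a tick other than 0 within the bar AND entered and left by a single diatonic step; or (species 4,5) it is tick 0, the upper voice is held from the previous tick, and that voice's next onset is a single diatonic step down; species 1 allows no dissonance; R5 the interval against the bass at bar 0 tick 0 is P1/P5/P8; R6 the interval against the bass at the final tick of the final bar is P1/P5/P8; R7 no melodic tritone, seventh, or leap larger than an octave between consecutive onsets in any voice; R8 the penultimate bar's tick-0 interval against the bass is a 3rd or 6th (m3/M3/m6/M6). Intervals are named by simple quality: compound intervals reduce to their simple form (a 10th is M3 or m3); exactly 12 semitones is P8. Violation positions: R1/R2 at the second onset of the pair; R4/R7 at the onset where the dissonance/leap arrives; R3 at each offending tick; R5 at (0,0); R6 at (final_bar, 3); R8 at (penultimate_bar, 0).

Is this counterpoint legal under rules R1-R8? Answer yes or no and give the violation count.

bar 0: v0=A3 v1=A4 v2=C5 (m3)
bar 1: v0=G3 v1=E4 v2=G4 (P8)
bar 2: v0=F3 v1=A3 v2=C4 (P5)
bar 3: v0=G3 v1=B3 v2=G4 (P8)
bar 4: v0=F3 v1=F4 v2=F4 (P8)
bar 5: v0=E3 v1=C4 v2=D4 (m7)
bar 6: v0=B3 v1=G4 v2=B4 (P8)
bar 7: v0=A3 v1=A4 v2=C5 (m3)
  R5 @ bar0.0: opens on m3
  R2 @ bar1.0: A3/C5 m3 -> G3/G4 P8 similar
  R2 @ bar2.0: G3/G4 P8 -> F3/C4 P5 similar
  R2 @ bar3.0: F3/C4 P5 -> G3/G4 P8 similar
  R1 @ bar4.0: G3/G4 P8 -> F3/F4 P8 similar
  R7 @ bar4.0: B3->F4 leap 6st
  R4 @ bar5.0: E3/D4 m7 untreated
  R2 @ bar6.0: E3/D4 m7 -> B3/B4 P8 similar
  R8 @ bar6.0: penult P8 not 3rd/6th
  R6 @ bar7.3: closes on m3

No (10 violations)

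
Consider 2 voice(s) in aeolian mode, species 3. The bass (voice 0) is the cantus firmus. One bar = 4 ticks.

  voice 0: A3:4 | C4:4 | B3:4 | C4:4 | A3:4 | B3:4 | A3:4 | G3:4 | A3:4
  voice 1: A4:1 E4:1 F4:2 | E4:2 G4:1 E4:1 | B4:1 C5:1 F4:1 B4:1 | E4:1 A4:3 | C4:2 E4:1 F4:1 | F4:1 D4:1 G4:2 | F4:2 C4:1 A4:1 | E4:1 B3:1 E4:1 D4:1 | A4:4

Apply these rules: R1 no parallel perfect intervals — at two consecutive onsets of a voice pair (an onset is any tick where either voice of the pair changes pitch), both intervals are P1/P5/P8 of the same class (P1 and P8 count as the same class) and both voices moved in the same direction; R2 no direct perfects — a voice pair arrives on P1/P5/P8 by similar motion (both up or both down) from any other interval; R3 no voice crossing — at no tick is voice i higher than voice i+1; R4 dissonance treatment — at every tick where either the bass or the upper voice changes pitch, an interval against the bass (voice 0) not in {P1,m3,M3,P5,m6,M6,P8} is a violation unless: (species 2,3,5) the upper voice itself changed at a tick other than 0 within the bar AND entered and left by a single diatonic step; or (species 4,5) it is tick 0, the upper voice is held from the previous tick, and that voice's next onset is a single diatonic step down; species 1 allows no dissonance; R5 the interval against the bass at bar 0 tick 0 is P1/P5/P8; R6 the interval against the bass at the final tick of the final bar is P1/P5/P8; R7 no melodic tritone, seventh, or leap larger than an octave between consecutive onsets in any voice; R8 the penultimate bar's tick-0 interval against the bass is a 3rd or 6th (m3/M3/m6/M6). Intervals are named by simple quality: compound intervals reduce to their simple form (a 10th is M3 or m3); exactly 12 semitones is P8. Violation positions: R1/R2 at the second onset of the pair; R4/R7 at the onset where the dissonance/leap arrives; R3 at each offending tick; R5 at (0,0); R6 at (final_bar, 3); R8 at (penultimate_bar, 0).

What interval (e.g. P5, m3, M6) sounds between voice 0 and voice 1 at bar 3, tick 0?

M3

voice 0=C4 voice 1=E4 -> M3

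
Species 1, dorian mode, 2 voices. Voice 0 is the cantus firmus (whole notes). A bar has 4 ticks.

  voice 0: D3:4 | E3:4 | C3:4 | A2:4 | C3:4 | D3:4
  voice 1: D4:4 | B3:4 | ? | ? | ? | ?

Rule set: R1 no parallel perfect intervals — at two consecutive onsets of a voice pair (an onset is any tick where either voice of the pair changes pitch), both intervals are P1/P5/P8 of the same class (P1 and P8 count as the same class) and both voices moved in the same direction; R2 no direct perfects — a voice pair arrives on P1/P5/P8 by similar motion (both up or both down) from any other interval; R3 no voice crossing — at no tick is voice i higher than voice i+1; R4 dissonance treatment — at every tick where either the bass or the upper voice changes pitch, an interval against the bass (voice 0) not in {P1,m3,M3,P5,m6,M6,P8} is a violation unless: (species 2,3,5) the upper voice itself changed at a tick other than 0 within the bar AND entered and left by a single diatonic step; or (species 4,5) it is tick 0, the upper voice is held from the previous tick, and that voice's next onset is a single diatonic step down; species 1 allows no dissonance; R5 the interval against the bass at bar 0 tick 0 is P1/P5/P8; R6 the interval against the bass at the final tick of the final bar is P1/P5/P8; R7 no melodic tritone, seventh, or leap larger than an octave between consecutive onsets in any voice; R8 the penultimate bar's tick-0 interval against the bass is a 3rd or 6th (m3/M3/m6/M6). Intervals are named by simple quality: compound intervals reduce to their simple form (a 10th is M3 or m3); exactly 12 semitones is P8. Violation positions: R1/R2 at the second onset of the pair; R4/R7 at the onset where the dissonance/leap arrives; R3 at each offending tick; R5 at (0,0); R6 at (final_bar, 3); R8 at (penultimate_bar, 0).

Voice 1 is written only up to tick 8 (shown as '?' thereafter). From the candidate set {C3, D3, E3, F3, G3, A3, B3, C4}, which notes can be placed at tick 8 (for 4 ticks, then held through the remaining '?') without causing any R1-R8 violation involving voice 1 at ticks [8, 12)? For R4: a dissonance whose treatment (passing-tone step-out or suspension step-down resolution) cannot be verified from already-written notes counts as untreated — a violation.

{A3, C4, E3}

C3: violates R2,R7
D3: violates R4
E3: legal
F3: violates R4,R7
G3: violates R1
A3: legal
B3: violates R4
C4: legal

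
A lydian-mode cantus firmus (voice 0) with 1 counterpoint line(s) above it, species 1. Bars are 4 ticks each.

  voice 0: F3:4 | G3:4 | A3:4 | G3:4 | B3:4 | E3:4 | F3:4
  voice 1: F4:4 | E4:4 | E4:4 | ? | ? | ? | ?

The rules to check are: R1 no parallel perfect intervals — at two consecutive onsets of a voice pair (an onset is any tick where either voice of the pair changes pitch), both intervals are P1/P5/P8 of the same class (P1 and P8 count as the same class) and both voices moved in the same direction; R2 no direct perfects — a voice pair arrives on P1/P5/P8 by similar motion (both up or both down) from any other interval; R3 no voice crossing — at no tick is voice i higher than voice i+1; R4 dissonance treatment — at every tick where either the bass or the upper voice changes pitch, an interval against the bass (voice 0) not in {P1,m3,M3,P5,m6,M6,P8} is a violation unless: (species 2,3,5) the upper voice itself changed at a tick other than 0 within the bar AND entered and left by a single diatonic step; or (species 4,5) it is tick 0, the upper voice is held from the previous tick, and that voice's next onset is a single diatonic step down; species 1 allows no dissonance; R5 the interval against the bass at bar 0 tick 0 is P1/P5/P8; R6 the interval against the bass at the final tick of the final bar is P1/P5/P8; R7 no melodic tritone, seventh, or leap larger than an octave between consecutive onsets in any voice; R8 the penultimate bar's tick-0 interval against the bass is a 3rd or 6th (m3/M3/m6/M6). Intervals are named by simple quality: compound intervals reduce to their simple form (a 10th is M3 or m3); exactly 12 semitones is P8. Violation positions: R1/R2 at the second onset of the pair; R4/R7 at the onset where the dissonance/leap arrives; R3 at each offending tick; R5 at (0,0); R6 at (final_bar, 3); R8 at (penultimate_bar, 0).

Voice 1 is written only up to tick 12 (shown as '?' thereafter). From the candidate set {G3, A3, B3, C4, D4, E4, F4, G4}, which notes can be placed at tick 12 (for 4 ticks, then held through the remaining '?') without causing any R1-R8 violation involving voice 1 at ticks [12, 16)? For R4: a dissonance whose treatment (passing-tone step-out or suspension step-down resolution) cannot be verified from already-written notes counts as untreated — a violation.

{B3, E4, G4}

G3: violates R2
A3: violates R4
B3: legal
C4: violates R4
D4: violates R1
E4: legal
F4: violates R4
G4: legal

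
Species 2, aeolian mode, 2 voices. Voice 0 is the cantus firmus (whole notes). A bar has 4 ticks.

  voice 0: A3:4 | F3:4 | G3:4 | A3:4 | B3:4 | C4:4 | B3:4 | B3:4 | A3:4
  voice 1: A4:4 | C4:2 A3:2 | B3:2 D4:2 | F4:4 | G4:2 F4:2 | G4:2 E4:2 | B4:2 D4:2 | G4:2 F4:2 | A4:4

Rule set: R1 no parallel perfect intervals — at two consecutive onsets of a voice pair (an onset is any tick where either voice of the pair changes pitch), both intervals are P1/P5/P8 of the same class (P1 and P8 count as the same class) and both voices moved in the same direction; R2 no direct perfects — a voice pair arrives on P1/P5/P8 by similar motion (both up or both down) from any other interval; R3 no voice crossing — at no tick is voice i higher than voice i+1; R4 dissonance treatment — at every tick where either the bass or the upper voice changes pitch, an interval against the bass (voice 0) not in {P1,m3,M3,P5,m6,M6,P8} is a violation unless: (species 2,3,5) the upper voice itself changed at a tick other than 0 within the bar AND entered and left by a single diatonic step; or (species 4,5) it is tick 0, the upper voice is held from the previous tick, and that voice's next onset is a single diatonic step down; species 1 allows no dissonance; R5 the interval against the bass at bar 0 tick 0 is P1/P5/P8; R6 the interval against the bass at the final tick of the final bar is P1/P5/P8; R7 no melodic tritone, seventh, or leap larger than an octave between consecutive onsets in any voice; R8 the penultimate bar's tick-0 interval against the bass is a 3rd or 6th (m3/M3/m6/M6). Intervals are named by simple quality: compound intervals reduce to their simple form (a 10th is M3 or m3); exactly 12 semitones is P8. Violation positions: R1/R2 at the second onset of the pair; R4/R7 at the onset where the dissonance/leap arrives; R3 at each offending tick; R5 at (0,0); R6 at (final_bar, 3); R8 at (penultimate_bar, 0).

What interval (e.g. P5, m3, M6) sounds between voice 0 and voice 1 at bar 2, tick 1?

M3

voice 0=G3 voice 1=B3 -> M3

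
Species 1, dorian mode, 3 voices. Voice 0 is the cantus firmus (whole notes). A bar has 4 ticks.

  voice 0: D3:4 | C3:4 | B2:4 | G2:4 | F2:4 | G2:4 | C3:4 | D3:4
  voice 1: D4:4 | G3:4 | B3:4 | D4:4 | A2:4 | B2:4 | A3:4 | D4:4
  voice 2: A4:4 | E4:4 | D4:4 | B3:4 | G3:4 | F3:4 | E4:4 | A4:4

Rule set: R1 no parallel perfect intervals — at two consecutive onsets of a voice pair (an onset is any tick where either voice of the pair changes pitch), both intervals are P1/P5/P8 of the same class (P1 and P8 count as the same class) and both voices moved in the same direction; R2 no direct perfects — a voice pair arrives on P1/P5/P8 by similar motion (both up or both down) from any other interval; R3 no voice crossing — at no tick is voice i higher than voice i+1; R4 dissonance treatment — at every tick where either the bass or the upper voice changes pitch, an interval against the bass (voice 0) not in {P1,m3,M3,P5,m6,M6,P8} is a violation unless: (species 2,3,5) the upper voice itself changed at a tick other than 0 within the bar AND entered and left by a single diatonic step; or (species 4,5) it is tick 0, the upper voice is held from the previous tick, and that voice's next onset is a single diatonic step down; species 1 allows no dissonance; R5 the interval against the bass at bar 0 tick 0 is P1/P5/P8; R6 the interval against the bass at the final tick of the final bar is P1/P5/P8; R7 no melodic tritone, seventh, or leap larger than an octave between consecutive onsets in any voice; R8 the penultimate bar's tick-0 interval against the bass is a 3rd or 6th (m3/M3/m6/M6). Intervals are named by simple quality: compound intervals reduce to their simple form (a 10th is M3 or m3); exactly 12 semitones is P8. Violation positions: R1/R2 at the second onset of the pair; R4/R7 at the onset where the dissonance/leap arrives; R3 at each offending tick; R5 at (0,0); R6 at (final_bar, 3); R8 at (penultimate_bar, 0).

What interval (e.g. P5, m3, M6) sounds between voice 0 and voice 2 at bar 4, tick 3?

voice 0=F2 voice 2=G3 -> M2

M2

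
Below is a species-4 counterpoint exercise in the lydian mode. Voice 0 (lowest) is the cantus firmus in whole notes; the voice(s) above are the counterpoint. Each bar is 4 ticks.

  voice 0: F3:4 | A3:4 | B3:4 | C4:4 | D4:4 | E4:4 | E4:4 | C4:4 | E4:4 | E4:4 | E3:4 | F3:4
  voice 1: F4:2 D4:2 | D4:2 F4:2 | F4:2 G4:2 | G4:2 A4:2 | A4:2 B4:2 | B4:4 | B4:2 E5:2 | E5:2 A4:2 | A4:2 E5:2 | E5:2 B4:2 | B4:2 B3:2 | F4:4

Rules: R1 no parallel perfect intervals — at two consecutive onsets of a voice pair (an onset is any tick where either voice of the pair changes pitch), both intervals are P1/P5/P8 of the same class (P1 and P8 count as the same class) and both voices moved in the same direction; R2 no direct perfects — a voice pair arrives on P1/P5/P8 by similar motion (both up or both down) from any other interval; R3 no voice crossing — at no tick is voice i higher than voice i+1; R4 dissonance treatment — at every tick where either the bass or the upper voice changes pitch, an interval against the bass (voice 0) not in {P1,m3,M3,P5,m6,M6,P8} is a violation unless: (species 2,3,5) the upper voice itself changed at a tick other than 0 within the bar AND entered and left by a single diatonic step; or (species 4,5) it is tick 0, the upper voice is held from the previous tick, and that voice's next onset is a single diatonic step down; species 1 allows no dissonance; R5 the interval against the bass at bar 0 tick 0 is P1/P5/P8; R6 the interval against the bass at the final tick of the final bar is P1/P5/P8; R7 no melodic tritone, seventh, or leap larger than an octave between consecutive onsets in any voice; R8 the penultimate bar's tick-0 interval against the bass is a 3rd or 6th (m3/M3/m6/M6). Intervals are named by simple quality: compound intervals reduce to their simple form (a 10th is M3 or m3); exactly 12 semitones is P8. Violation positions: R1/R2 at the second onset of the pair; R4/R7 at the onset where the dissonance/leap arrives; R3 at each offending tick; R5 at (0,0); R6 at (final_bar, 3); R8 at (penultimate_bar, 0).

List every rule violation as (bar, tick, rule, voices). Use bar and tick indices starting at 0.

(1, 0, R4, (0, 1))
(2, 0, R4, (0, 1))
(8, 0, R4, (0, 1))
(10, 0, R8, (0, 1))
(11, 0, R2, (0, 1))
(11, 0, R7, (1,))

bar 0: v0=F3 v1=F4 downbeat P8
bar 1: v0=A3 v1=D4 downbeat P4
bar 2: v0=B3 v1=F4 downbeat TT
bar 3: v0=C4 v1=G4 downbeat P5
bar 4: v0=D4 v1=A4 downbeat P5
bar 5: v0=E4 v1=B4 downbeat P5
bar 6: v0=E4 v1=B4 downbeat P5
bar 7: v0=C4 v1=E5 downbeat M3
bar 8: v0=E4 v1=A4 downbeat P4
bar 9: v0=E4 v1=E5 downbeat P8
bar 10: v0=E3 v1=B4 downbeat P5
bar 11: v0=F3 v1=F4 downbeat P8
  -> R4 @ bar 1 tick 0 v(0, 1): A3/D4 P4 untreated
  -> R4 @ bar 2 tick 0 v(0, 1): B3/F4 TT untreated
  -> R4 @ bar 8 tick 0 v(0, 1): E4/A4 P4 untreated
  -> R8 @ bar 10 tick 0 v(0, 1): penult P5 not 3rd/6th
  -> R2 @ bar 11 tick 0 v(0, 1): E3/B3 P5 -> F3/F4 P8 similar
  -> R7 @ bar 11 tick 0 v(1,): B3->F4 leap 6st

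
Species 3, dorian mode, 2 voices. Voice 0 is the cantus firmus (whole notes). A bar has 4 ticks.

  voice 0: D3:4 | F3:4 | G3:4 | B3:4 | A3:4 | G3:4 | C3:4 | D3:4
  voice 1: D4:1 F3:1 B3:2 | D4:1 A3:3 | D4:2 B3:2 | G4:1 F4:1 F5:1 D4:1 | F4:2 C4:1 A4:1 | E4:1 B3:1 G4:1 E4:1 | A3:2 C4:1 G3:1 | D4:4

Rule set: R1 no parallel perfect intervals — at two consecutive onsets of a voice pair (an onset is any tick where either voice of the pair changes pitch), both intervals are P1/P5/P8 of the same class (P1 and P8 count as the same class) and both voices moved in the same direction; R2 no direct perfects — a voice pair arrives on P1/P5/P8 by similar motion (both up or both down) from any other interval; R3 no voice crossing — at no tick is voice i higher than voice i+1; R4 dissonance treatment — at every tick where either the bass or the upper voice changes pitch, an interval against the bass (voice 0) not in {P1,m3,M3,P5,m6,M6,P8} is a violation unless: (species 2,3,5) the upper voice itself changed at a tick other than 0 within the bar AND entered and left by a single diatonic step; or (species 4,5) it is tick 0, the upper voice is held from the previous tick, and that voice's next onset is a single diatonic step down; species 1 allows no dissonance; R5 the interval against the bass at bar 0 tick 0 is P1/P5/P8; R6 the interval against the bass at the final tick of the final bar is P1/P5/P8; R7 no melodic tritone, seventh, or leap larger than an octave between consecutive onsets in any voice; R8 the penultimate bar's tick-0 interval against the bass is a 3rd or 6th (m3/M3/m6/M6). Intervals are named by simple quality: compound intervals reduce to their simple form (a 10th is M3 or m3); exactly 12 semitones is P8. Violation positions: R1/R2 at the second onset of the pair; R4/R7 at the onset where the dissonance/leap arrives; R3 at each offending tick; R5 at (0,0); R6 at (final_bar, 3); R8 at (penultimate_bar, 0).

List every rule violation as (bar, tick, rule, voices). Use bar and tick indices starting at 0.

(0, 2, R7, (1,))
(2, 0, R2, (0, 1))
(3, 1, R4, (0, 1))
(3, 2, R4, (0, 1))
(3, 3, R7, (1,))
(7, 0, R2, (0, 1))

bar 0: v0=D3 v1=D4 downbeat P8
bar 1: v0=F3 v1=D4 downbeat M6
bar 2: v0=G3 v1=D4 downbeat P5
bar 3: v0=B3 v1=G4 downbeat m6
bar 4: v0=A3 v1=F4 downbeat m6
bar 5: v0=G3 v1=E4 downbeat M6
bar 6: v0=C3 v1=A3 downbeat M6
bar 7: v0=D3 v1=D4 downbeat P8
  -> R7 @ bar 0 tick 2 v(1,): F3->B3 leap 6st
  -> R2 @ bar 2 tick 0 v(0, 1): F3/A3 M3 -> G3/D4 P5 similar
  -> R4 @ bar 3 tick 1 v(0, 1): B3/F4 TT untreated
  -> R4 @ bar 3 tick 2 v(0, 1): B3/F5 TT untreated
  -> R7 @ bar 3 tick 3 v(1,): F5->D4 leap 15st
  -> R2 @ bar 7 tick 0 v(0, 1): C3/G3 P5 -> D3/D4 P8 similar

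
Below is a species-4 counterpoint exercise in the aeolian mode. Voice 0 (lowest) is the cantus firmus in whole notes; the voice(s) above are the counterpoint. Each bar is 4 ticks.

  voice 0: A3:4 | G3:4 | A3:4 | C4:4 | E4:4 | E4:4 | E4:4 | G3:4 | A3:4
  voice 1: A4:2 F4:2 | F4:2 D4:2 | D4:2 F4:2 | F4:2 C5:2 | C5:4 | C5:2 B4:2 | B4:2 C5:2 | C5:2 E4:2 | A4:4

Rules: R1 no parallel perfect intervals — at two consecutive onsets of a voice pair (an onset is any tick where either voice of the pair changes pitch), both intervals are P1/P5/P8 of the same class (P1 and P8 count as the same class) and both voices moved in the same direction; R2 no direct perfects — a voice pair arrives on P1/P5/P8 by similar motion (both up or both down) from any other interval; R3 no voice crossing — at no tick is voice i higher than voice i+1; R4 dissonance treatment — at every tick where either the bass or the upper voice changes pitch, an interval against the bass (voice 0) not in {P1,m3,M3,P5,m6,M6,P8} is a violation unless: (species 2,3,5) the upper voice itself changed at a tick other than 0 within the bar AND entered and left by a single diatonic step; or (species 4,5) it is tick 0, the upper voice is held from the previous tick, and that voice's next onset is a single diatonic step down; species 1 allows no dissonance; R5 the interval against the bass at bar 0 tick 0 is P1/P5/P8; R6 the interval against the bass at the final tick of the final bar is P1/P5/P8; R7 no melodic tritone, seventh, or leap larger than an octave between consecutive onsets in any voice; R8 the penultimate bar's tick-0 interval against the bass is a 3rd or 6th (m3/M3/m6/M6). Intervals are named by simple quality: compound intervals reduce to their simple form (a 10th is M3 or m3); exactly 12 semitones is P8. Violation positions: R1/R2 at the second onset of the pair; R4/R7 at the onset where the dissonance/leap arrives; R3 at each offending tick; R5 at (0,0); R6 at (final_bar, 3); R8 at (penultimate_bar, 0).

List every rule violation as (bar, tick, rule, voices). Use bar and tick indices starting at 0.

(1, 0, R4, (0, 1))
(2, 0, R4, (0, 1))
(3, 0, R4, (0, 1))
(7, 0, R4, (0, 1))
(7, 0, R8, (0, 1))
(8, 0, R2, (0, 1))

bar 0: v0=A3 v1=A4 downbeat P8
bar 1: v0=G3 v1=F4 downbeat m7
bar 2: v0=A3 v1=D4 downbeat P4
bar 3: v0=C4 v1=F4 downbeat P4
bar 4: v0=E4 v1=C5 downbeat m6
bar 5: v0=E4 v1=C5 downbeat m6
bar 6: v0=E4 v1=B4 downbeat P5
bar 7: v0=G3 v1=C5 downbeat P4
bar 8: v0=A3 v1=A4 downbeat P8
  -> R4 @ bar 1 tick 0 v(0, 1): G3/F4 m7 untreated
  -> R4 @ bar 2 tick 0 v(0, 1): A3/D4 P4 untreated
  -> R4 @ bar 3 tick 0 v(0, 1): C4/F4 P4 untreated
  -> R4 @ bar 7 tick 0 v(0, 1): G3/C5 P4 untreated
  -> R8 @ bar 7 tick 0 v(0, 1): penult P4 not 3rd/6th
  -> R2 @ bar 8 tick 0 v(0, 1): G3/E4 M6 -> A3/A4 P8 similar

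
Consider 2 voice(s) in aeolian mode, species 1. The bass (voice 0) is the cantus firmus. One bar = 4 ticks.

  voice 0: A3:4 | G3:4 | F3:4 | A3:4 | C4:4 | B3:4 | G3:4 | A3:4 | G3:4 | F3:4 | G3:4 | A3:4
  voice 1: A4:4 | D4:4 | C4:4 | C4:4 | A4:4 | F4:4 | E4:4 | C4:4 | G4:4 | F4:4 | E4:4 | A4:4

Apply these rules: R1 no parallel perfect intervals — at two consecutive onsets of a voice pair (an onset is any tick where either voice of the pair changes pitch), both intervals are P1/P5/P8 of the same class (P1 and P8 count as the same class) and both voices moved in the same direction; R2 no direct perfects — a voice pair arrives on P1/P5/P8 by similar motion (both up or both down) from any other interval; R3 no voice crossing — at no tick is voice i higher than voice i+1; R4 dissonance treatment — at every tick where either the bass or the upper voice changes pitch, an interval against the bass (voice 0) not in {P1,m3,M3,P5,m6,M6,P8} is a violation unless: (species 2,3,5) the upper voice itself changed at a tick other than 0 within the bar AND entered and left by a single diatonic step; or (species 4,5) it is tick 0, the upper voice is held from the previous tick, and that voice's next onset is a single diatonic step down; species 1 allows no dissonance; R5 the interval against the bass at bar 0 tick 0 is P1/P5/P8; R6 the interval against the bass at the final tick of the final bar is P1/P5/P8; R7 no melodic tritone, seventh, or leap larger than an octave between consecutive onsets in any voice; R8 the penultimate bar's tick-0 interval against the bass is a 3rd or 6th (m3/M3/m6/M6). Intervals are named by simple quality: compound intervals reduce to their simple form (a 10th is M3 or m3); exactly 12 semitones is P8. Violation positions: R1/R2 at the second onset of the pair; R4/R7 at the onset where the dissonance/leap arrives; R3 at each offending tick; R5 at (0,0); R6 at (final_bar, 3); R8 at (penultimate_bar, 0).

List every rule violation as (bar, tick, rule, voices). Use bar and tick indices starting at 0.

(1, 0, R2, (0, 1))
(2, 0, R1, (0, 1))
(5, 0, R4, (0, 1))
(9, 0, R1, (0, 1))
(11, 0, R2, (0, 1))

bar 0: v0=A3 v1=A4 downbeat P8
bar 1: v0=G3 v1=D4 downbeat P5
bar 2: v0=F3 v1=C4 downbeat P5
bar 3: v0=A3 v1=C4 downbeat m3
bar 4: v0=C4 v1=A4 downbeat M6
bar 5: v0=B3 v1=F4 downbeat TT
bar 6: v0=G3 v1=E4 downbeat M6
bar 7: v0=A3 v1=C4 downbeat m3
bar 8: v0=G3 v1=G4 downbeat P8
bar 9: v0=F3 v1=F4 downbeat P8
bar 10: v0=G3 v1=E4 downbeat M6
bar 11: v0=A3 v1=A4 downbeat P8
  -> R2 @ bar 1 tick 0 v(0, 1): A3/A4 P8 -> G3/D4 P5 similar
  -> R1 @ bar 2 tick 0 v(0, 1): G3/D4 P5 -> F3/C4 P5 similar
  -> R4 @ bar 5 tick 0 v(0, 1): B3/F4 TT untreated
  -> R1 @ bar 9 tick 0 v(0, 1): G3/G4 P8 -> F3/F4 P8 similar
  -> R2 @ bar 11 tick 0 v(0, 1): G3/E4 M6 -> A3/A4 P8 similar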